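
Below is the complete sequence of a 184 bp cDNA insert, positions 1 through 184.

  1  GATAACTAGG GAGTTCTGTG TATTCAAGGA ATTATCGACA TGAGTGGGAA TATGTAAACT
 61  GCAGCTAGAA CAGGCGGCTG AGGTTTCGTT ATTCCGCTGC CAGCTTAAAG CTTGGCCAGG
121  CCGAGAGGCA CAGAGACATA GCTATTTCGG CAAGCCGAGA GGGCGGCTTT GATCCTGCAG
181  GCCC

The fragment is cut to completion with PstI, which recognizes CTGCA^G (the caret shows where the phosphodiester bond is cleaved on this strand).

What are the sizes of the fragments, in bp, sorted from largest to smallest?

116, 63, 5 bp

PstI sites (CTGCAG) start at positions 59, 175.
PstI cuts after base 5 of each site (before the last base), so after positions 63, 179.
Linear molecule, 2 cuts → 3 fragments:
  1–63 → 63 bp
  64–179 → 116 bp
  180–184 → 5 bp
Sorted largest to smallest: 116, 63, 5 bp.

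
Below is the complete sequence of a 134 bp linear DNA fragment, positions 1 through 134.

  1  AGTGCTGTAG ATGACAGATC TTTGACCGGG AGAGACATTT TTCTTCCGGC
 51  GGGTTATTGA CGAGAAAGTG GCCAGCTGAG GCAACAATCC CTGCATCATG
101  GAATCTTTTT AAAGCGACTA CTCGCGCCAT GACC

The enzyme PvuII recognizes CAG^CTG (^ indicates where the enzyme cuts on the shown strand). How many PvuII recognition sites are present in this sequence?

CAGCTG occurs starting at position 73.
PvuII cuts at 1 site.

1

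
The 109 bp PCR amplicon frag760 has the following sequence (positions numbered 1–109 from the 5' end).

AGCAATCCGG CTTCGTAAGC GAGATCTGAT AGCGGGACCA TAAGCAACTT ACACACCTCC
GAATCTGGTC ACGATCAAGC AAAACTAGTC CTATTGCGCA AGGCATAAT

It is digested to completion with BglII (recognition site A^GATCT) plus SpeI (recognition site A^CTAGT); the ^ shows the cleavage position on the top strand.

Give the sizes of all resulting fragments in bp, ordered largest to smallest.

The BglII site (AGATCT) starts at position 22.
BglII cuts after the first base of each site, so after position 22.
The SpeI site (ACTAGT) starts at position 84.
SpeI cuts after the first base of each site, so after position 84.
Combined cut positions: 22, 84.
Linear molecule, 2 cuts → 3 fragments:
  1–22 → 22 bp
  23–84 → 62 bp
  85–109 → 25 bp
Sorted largest to smallest: 62, 25, 22 bp.

62, 25, 22 bp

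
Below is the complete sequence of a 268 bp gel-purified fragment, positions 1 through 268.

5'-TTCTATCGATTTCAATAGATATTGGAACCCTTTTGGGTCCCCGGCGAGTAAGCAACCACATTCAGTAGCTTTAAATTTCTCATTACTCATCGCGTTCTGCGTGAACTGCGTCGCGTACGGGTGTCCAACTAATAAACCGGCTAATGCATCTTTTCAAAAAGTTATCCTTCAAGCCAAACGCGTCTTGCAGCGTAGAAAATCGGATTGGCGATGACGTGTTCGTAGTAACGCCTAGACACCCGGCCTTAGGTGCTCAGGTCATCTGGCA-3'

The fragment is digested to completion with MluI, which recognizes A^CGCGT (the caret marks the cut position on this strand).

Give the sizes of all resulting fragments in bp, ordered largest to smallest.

The MluI site (ACGCGT) starts at position 178.
MluI cuts after the first base of each site, so after position 178.
Linear molecule, 1 cut → 2 fragments:
  1–178 → 178 bp
  179–268 → 90 bp
Sorted largest to smallest: 178, 90 bp.

178, 90 bp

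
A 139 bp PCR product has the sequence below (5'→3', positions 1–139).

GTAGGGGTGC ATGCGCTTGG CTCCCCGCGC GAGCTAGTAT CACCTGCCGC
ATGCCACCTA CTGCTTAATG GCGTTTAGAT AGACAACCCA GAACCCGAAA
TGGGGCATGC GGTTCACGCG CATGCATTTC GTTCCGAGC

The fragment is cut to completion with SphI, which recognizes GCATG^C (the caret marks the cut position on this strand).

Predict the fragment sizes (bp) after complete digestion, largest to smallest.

SphI sites (GCATGC) start at positions 9, 49, 105, 120.
SphI cuts after base 5 of each site (before the last base), so after positions 13, 53, 109, 124.
Linear molecule, 4 cuts → 5 fragments:
  1–13 → 13 bp
  14–53 → 40 bp
  54–109 → 56 bp
  110–124 → 15 bp
  125–139 → 15 bp
Sorted largest to smallest: 56, 40, 15, 15, 13 bp.

56, 40, 15, 15, 13 bp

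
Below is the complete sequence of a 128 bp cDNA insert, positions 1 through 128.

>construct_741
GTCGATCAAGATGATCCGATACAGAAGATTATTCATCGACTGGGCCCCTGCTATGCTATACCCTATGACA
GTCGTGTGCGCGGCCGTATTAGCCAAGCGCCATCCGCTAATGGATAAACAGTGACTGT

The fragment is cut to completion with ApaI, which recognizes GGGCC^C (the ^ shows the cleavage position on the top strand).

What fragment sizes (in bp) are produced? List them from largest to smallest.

The ApaI site (GGGCCC) starts at position 42.
ApaI cuts after base 5 of each site (before the last base), so after position 46.
Linear molecule, 1 cut → 2 fragments:
  1–46 → 46 bp
  47–128 → 82 bp
Sorted largest to smallest: 82, 46 bp.

82, 46 bp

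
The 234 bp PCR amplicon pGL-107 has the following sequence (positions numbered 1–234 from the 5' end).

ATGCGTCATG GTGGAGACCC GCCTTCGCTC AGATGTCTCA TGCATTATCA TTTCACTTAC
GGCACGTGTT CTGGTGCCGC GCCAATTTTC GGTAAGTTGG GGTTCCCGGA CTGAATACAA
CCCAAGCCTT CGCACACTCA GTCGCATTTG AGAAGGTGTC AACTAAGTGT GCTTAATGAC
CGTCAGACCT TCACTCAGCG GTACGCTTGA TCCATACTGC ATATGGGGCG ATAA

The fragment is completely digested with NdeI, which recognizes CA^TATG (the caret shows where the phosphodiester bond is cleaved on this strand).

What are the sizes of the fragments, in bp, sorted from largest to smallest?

The NdeI site (CATATG) starts at position 220.
NdeI cuts after base 2 of each site, so after position 221.
Linear molecule, 1 cut → 2 fragments:
  1–221 → 221 bp
  222–234 → 13 bp
Sorted largest to smallest: 221, 13 bp.

221, 13 bp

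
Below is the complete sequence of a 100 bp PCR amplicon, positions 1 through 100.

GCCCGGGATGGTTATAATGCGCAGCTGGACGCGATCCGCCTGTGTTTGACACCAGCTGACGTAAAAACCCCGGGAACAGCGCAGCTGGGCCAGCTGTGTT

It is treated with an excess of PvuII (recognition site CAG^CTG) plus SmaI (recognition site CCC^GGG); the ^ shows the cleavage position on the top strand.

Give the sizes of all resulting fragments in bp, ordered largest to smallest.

31, 20, 16, 13, 9, 7, 4 bp

PvuII sites (CAGCTG) start at positions 22, 53, 82, 91.
PvuII cuts after base 3 of each site, so after positions 24, 55, 84, 93.
SmaI sites (CCCGGG) start at positions 2, 69.
SmaI cuts after base 3 of each site, so after positions 4, 71.
Combined cut positions: 4, 24, 55, 71, 84, 93.
Linear molecule, 6 cuts → 7 fragments:
  1–4 → 4 bp
  5–24 → 20 bp
  25–55 → 31 bp
  56–71 → 16 bp
  72–84 → 13 bp
  85–93 → 9 bp
  94–100 → 7 bp
Sorted largest to smallest: 31, 20, 16, 13, 9, 7, 4 bp.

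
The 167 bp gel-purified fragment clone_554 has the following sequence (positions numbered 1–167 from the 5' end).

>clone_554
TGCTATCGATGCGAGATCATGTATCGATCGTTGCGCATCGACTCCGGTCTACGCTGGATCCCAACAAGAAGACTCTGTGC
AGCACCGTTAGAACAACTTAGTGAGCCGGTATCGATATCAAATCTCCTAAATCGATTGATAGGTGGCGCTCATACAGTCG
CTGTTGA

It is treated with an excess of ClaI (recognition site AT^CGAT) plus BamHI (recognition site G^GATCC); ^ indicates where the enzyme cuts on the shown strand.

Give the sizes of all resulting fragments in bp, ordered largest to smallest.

56, 35, 32, 20, 18, 6 bp

ClaI sites (ATCGAT) start at positions 5, 23, 111, 131.
ClaI cuts after base 2 of each site, so after positions 6, 24, 112, 132.
The BamHI site (GGATCC) starts at position 56.
BamHI cuts after the first base of each site, so after position 56.
Combined cut positions: 6, 24, 56, 112, 132.
Linear molecule, 5 cuts → 6 fragments:
  1–6 → 6 bp
  7–24 → 18 bp
  25–56 → 32 bp
  57–112 → 56 bp
  113–132 → 20 bp
  133–167 → 35 bp
Sorted largest to smallest: 56, 35, 32, 20, 18, 6 bp.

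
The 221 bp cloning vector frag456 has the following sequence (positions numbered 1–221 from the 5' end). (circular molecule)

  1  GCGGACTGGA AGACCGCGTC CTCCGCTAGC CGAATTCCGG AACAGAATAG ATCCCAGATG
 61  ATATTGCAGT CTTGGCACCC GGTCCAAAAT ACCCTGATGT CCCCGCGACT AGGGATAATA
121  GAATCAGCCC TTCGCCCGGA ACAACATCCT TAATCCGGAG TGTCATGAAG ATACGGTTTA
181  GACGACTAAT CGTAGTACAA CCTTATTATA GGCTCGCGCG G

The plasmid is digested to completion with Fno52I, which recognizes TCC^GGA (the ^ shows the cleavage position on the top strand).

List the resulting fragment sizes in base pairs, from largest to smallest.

118, 103 bp

Fno52I sites (TCCGGA) start at positions 36, 154.
Fno52I cuts after base 3 of each site, so after positions 38, 156.
Circular molecule, 2 cuts → 2 fragments:
  39–156 → 118 bp
  157–221 then 1–38 → 65 + 38 = 103 bp
Sorted largest to smallest: 118, 103 bp.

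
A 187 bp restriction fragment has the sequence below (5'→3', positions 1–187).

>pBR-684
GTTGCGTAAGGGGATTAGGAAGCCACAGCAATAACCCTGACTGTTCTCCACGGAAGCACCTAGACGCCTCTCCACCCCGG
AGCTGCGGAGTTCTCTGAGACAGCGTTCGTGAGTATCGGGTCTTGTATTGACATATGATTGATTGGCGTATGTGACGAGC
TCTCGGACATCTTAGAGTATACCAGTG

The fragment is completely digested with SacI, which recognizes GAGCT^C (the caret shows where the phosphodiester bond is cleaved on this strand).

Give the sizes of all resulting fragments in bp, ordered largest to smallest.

161, 26 bp

The SacI site (GAGCTC) starts at position 157.
SacI cuts after base 5 of each site (before the last base), so after position 161.
Linear molecule, 1 cut → 2 fragments:
  1–161 → 161 bp
  162–187 → 26 bp
Sorted largest to smallest: 161, 26 bp.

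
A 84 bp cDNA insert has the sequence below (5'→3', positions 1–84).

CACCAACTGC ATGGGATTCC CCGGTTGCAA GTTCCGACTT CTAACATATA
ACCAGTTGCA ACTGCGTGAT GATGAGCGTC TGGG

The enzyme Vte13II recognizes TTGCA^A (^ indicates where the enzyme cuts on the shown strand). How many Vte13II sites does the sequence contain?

TTGCAA occurs starting at positions 25, 56.
Vte13II cuts at 2 sites.

2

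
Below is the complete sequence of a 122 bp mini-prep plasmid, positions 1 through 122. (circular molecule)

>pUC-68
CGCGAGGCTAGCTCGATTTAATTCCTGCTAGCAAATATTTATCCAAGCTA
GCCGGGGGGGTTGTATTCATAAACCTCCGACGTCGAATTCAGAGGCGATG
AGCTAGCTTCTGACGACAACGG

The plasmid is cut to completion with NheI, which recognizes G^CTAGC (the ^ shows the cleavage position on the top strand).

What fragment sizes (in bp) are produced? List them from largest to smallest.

55, 27, 20, 20 bp

NheI sites (GCTAGC) start at positions 7, 27, 47, 102.
NheI cuts after the first base of each site, so after positions 7, 27, 47, 102.
Circular molecule, 4 cuts → 4 fragments:
  8–27 → 20 bp
  28–47 → 20 bp
  48–102 → 55 bp
  103–122 then 1–7 → 20 + 7 = 27 bp
Sorted largest to smallest: 55, 27, 20, 20 bp.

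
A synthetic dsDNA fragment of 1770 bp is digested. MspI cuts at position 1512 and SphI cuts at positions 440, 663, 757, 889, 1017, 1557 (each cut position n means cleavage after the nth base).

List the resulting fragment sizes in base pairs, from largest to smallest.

495, 440, 223, 213, 132, 128, 94, 45 bp

Combined cut positions (sorted): 440, 663, 757, 889, 1017, 1512, 1557.
Linear molecule, 7 cuts → 8 fragments:
  440 − 0 = 440 bp
  663 − 440 = 223 bp
  757 − 663 = 94 bp
  889 − 757 = 132 bp
  1017 − 889 = 128 bp
  1512 − 1017 = 495 bp
  1557 − 1512 = 45 bp
  1770 − 1557 = 213 bp
Sorted largest to smallest: 495, 440, 223, 213, 132, 128, 94, 45 bp.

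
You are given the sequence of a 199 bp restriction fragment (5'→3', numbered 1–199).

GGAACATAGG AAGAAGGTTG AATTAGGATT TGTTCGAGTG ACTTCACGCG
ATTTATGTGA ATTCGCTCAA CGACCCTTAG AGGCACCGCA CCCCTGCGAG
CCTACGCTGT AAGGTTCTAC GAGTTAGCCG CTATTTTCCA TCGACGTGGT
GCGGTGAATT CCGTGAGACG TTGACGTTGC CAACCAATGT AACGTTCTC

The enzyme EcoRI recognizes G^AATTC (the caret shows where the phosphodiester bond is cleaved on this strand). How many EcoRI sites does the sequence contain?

2

GAATTC occurs starting at positions 59, 156.
EcoRI cuts at 2 sites.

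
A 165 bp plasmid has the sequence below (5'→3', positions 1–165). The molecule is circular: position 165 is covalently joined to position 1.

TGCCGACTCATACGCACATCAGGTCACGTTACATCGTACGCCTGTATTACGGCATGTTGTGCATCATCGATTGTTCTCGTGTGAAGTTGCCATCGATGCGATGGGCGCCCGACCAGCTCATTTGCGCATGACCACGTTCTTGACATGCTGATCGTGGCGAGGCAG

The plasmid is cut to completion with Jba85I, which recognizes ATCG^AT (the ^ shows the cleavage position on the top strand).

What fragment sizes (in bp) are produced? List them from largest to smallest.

Jba85I sites (ATCGAT) start at positions 66, 92.
Jba85I cuts after base 4 of each site, so after positions 69, 95.
Circular molecule, 2 cuts → 2 fragments:
  70–95 → 26 bp
  96–165 then 1–69 → 70 + 69 = 139 bp
Sorted largest to smallest: 139, 26 bp.

139, 26 bp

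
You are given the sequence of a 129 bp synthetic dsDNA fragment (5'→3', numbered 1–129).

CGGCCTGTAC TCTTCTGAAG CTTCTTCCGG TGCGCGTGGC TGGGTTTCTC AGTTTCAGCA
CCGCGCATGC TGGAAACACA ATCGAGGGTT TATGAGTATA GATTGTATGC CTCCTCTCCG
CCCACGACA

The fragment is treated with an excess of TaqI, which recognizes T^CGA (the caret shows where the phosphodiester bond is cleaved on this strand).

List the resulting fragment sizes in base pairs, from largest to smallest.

82, 47 bp

The TaqI site (TCGA) starts at position 82.
TaqI cuts after the first base of each site, so after position 82.
Linear molecule, 1 cut → 2 fragments:
  1–82 → 82 bp
  83–129 → 47 bp
Sorted largest to smallest: 82, 47 bp.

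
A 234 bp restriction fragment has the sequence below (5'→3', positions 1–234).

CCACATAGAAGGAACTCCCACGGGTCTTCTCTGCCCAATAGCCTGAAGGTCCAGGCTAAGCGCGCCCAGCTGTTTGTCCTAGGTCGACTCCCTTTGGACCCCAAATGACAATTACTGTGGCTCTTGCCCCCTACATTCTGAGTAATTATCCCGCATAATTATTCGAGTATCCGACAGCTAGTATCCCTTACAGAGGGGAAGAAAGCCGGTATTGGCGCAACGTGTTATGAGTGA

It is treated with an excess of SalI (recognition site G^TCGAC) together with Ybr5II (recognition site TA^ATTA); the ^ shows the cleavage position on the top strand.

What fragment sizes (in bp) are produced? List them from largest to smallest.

The SalI site (GTCGAC) starts at position 83.
SalI cuts after the first base of each site, so after position 83.
Ybr5II sites (TAATTA) start at positions 143, 156.
Ybr5II cuts after base 2 of each site, so after positions 144, 157.
Combined cut positions: 83, 144, 157.
Linear molecule, 3 cuts → 4 fragments:
  1–83 → 83 bp
  84–144 → 61 bp
  145–157 → 13 bp
  158–234 → 77 bp
Sorted largest to smallest: 83, 77, 61, 13 bp.

83, 77, 61, 13 bp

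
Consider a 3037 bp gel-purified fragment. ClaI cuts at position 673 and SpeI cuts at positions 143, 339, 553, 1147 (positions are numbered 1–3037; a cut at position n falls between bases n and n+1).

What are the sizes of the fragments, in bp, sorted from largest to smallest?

1890, 474, 214, 196, 143, 120 bp

Combined cut positions (sorted): 143, 339, 553, 673, 1147.
Linear molecule, 5 cuts → 6 fragments:
  143 − 0 = 143 bp
  339 − 143 = 196 bp
  553 − 339 = 214 bp
  673 − 553 = 120 bp
  1147 − 673 = 474 bp
  3037 − 1147 = 1890 bp
Sorted largest to smallest: 1890, 474, 214, 196, 143, 120 bp.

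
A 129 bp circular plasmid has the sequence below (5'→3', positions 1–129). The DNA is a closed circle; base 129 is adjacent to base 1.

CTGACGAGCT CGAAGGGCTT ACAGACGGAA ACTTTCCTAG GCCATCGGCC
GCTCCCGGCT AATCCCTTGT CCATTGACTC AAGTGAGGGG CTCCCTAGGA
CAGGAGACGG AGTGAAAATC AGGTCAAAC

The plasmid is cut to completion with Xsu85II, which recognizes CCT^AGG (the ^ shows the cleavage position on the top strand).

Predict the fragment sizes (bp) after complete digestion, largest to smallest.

71, 58 bp

Xsu85II sites (CCTAGG) start at positions 36, 94.
Xsu85II cuts after base 3 of each site, so after positions 38, 96.
Circular molecule, 2 cuts → 2 fragments:
  39–96 → 58 bp
  97–129 then 1–38 → 33 + 38 = 71 bp
Sorted largest to smallest: 71, 58 bp.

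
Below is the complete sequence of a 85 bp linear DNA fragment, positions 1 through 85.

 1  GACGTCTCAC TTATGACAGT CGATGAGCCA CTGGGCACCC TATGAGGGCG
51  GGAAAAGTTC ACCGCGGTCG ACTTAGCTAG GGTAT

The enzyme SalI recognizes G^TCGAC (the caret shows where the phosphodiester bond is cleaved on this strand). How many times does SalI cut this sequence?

1

GTCGAC occurs starting at position 67.
SalI cuts at 1 site.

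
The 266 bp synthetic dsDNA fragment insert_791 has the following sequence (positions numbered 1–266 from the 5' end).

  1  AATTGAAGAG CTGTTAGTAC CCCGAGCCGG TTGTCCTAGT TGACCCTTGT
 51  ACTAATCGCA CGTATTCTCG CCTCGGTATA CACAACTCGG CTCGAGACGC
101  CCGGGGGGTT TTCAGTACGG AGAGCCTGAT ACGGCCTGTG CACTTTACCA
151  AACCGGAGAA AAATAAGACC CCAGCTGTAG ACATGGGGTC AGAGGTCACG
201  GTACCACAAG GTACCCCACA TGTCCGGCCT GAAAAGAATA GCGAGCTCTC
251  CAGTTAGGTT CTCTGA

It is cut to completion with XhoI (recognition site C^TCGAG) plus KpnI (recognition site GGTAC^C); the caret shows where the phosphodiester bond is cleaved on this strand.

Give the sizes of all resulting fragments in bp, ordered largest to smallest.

The XhoI site (CTCGAG) starts at position 91.
XhoI cuts after the first base of each site, so after position 91.
KpnI sites (GGTACC) start at positions 200, 210.
KpnI cuts after base 5 of each site (before the last base), so after positions 204, 214.
Combined cut positions: 91, 204, 214.
Linear molecule, 3 cuts → 4 fragments:
  1–91 → 91 bp
  92–204 → 113 bp
  205–214 → 10 bp
  215–266 → 52 bp
Sorted largest to smallest: 113, 91, 52, 10 bp.

113, 91, 52, 10 bp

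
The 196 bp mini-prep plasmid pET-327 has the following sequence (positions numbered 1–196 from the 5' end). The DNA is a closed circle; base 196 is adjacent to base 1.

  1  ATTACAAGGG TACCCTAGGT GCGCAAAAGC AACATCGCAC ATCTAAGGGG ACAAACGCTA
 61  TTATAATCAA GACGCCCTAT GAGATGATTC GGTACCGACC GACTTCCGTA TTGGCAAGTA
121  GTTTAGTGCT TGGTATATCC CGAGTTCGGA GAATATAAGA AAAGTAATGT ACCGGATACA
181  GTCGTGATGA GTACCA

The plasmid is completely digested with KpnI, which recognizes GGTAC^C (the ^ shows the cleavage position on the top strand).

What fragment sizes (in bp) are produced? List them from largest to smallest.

KpnI sites (GGTACC) start at positions 9, 91.
KpnI cuts after base 5 of each site (before the last base), so after positions 13, 95.
Circular molecule, 2 cuts → 2 fragments:
  14–95 → 82 bp
  96–196 then 1–13 → 101 + 13 = 114 bp
Sorted largest to smallest: 114, 82 bp.

114, 82 bp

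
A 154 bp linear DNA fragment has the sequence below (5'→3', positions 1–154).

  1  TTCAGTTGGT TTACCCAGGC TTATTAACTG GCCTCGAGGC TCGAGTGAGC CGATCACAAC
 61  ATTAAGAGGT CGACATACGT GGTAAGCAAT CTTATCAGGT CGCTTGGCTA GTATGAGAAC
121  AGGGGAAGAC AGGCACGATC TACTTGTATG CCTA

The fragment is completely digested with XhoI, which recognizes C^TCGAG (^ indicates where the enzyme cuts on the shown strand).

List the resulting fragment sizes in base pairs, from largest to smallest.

114, 33, 7 bp

XhoI sites (CTCGAG) start at positions 33, 40.
XhoI cuts after the first base of each site, so after positions 33, 40.
Linear molecule, 2 cuts → 3 fragments:
  1–33 → 33 bp
  34–40 → 7 bp
  41–154 → 114 bp
Sorted largest to smallest: 114, 33, 7 bp.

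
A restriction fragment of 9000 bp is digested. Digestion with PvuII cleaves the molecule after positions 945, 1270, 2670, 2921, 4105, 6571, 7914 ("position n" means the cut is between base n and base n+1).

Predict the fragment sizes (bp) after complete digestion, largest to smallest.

Linear molecule, 7 cuts → 8 fragments:
  945 − 0 = 945 bp
  1270 − 945 = 325 bp
  2670 − 1270 = 1400 bp
  2921 − 2670 = 251 bp
  4105 − 2921 = 1184 bp
  6571 − 4105 = 2466 bp
  7914 − 6571 = 1343 bp
  9000 − 7914 = 1086 bp
Sorted largest to smallest: 2466, 1400, 1343, 1184, 1086, 945, 325, 251 bp.

2466, 1400, 1343, 1184, 1086, 945, 325, 251 bp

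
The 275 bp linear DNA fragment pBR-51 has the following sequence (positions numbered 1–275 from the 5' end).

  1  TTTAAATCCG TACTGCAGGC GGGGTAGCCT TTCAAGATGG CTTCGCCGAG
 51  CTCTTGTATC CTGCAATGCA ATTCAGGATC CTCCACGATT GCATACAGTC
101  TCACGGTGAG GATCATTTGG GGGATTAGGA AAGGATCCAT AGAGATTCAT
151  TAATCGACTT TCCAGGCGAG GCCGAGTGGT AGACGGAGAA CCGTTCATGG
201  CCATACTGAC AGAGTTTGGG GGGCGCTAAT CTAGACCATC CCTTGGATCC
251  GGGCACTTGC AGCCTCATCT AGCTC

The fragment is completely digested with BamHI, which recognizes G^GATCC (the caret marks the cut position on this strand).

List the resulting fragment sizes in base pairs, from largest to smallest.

112, 76, 57, 30 bp

BamHI sites (GGATCC) start at positions 76, 133, 245.
BamHI cuts after the first base of each site, so after positions 76, 133, 245.
Linear molecule, 3 cuts → 4 fragments:
  1–76 → 76 bp
  77–133 → 57 bp
  134–245 → 112 bp
  246–275 → 30 bp
Sorted largest to smallest: 112, 76, 57, 30 bp.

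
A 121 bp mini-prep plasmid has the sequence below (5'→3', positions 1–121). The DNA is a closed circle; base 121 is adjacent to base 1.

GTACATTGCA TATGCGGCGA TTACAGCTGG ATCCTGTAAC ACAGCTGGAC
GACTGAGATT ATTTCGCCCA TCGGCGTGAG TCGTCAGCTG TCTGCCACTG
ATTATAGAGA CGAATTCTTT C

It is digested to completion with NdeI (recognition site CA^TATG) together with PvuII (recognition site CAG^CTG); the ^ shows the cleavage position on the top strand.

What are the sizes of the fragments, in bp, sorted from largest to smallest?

The NdeI site (CATATG) starts at position 9.
NdeI cuts after base 2 of each site, so after position 10.
PvuII sites (CAGCTG) start at positions 24, 42, 85.
PvuII cuts after base 3 of each site, so after positions 26, 44, 87.
Combined cut positions: 10, 26, 44, 87.
Circular molecule, 4 cuts → 4 fragments:
  11–26 → 16 bp
  27–44 → 18 bp
  45–87 → 43 bp
  88–121 then 1–10 → 34 + 10 = 44 bp
Sorted largest to smallest: 44, 43, 18, 16 bp.

44, 43, 18, 16 bp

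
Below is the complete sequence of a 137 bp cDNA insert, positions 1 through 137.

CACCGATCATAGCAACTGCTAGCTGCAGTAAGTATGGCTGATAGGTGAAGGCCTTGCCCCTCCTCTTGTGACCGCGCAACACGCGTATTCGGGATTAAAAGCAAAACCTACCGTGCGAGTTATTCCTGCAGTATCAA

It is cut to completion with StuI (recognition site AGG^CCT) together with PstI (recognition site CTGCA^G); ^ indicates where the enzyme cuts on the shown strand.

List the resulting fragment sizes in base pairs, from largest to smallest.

The StuI site (AGGCCT) starts at position 49.
StuI cuts after base 3 of each site, so after position 51.
PstI sites (CTGCAG) start at positions 23, 126.
PstI cuts after base 5 of each site (before the last base), so after positions 27, 130.
Combined cut positions: 27, 51, 130.
Linear molecule, 3 cuts → 4 fragments:
  1–27 → 27 bp
  28–51 → 24 bp
  52–130 → 79 bp
  131–137 → 7 bp
Sorted largest to smallest: 79, 27, 24, 7 bp.

79, 27, 24, 7 bp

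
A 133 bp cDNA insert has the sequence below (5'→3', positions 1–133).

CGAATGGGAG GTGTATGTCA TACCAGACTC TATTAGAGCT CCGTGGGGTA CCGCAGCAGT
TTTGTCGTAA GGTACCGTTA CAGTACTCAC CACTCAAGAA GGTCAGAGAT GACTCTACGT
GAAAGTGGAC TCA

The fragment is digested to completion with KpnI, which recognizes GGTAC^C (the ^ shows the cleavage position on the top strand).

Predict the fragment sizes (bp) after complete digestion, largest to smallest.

KpnI sites (GGTACC) start at positions 47, 71.
KpnI cuts after base 5 of each site (before the last base), so after positions 51, 75.
Linear molecule, 2 cuts → 3 fragments:
  1–51 → 51 bp
  52–75 → 24 bp
  76–133 → 58 bp
Sorted largest to smallest: 58, 51, 24 bp.

58, 51, 24 bp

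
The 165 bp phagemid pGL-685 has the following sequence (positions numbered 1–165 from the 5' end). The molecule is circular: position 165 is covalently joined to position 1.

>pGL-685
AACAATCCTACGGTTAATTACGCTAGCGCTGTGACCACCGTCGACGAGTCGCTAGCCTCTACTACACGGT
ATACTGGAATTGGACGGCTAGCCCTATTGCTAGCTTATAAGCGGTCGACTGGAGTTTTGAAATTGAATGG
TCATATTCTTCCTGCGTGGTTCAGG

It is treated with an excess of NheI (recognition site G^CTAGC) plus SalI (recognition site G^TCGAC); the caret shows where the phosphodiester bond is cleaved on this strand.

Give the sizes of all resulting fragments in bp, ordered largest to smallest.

73, 36, 18, 15, 12, 11 bp

NheI sites (GCTAGC) start at positions 22, 51, 87, 99.
NheI cuts after the first base of each site, so after positions 22, 51, 87, 99.
SalI sites (GTCGAC) start at positions 40, 114.
SalI cuts after the first base of each site, so after positions 40, 114.
Combined cut positions: 22, 40, 51, 87, 99, 114.
Circular molecule, 6 cuts → 6 fragments:
  23–40 → 18 bp
  41–51 → 11 bp
  52–87 → 36 bp
  88–99 → 12 bp
  100–114 → 15 bp
  115–165 then 1–22 → 51 + 22 = 73 bp
Sorted largest to smallest: 73, 36, 18, 15, 12, 11 bp.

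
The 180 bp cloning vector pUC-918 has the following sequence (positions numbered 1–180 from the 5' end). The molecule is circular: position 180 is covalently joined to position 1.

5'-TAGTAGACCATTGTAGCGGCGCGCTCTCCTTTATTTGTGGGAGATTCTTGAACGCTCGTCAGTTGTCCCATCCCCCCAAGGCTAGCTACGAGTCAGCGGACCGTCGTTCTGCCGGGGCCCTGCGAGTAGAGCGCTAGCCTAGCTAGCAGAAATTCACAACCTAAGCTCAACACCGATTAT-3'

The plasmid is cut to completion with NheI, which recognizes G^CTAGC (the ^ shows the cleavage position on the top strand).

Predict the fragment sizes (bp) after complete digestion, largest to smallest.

NheI sites (GCTAGC) start at positions 81, 133, 142.
NheI cuts after the first base of each site, so after positions 81, 133, 142.
Circular molecule, 3 cuts → 3 fragments:
  82–133 → 52 bp
  134–142 → 9 bp
  143–180 then 1–81 → 38 + 81 = 119 bp
Sorted largest to smallest: 119, 52, 9 bp.

119, 52, 9 bp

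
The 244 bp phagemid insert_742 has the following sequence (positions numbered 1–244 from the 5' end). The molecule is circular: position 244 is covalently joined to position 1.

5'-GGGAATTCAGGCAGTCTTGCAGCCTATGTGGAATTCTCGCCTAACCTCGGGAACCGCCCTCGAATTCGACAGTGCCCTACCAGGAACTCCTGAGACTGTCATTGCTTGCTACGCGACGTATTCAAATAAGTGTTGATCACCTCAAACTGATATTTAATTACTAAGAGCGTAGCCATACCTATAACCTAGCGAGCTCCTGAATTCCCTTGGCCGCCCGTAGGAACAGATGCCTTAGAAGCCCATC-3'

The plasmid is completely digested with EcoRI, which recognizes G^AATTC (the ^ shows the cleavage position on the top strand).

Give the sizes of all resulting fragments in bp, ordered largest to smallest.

EcoRI sites (GAATTC) start at positions 3, 31, 62, 199.
EcoRI cuts after the first base of each site, so after positions 3, 31, 62, 199.
Circular molecule, 4 cuts → 4 fragments:
  4–31 → 28 bp
  32–62 → 31 bp
  63–199 → 137 bp
  200–244 then 1–3 → 45 + 3 = 48 bp
Sorted largest to smallest: 137, 48, 31, 28 bp.

137, 48, 31, 28 bp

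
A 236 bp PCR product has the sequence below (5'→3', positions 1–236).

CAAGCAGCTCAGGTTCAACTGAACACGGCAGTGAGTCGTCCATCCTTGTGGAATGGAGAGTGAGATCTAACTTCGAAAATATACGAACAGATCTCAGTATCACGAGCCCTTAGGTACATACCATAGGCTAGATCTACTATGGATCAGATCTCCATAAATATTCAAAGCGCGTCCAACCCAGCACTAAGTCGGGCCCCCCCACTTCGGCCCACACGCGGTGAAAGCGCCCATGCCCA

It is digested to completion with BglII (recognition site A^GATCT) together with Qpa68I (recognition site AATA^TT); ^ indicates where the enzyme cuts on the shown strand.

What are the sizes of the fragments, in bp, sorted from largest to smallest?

76, 63, 41, 26, 16, 14 bp

BglII sites (AGATCT) start at positions 63, 89, 130, 146.
BglII cuts after the first base of each site, so after positions 63, 89, 130, 146.
The Qpa68I site (AATATT) starts at position 157.
Qpa68I cuts after base 4 of each site, so after position 160.
Combined cut positions: 63, 89, 130, 146, 160.
Linear molecule, 5 cuts → 6 fragments:
  1–63 → 63 bp
  64–89 → 26 bp
  90–130 → 41 bp
  131–146 → 16 bp
  147–160 → 14 bp
  161–236 → 76 bp
Sorted largest to smallest: 76, 63, 41, 26, 16, 14 bp.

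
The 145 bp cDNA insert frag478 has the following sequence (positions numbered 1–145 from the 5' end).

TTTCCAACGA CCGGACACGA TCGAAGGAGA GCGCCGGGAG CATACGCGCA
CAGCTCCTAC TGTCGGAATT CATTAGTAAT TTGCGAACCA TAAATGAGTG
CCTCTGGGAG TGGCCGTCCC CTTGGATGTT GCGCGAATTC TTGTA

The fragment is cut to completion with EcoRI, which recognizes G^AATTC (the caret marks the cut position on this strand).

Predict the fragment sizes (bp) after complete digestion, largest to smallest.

69, 66, 10 bp

EcoRI sites (GAATTC) start at positions 66, 135.
EcoRI cuts after the first base of each site, so after positions 66, 135.
Linear molecule, 2 cuts → 3 fragments:
  1–66 → 66 bp
  67–135 → 69 bp
  136–145 → 10 bp
Sorted largest to smallest: 69, 66, 10 bp.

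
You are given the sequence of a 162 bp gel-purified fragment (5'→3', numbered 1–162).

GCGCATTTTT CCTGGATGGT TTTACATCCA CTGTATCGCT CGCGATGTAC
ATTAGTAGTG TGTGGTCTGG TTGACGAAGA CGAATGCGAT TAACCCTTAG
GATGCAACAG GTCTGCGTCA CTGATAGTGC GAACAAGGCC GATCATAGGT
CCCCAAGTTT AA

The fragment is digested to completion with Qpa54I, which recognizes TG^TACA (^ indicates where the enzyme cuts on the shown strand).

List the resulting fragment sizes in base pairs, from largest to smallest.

The Qpa54I site (TGTACA) starts at position 46.
Qpa54I cuts after base 2 of each site, so after position 47.
Linear molecule, 1 cut → 2 fragments:
  1–47 → 47 bp
  48–162 → 115 bp
Sorted largest to smallest: 115, 47 bp.

115, 47 bp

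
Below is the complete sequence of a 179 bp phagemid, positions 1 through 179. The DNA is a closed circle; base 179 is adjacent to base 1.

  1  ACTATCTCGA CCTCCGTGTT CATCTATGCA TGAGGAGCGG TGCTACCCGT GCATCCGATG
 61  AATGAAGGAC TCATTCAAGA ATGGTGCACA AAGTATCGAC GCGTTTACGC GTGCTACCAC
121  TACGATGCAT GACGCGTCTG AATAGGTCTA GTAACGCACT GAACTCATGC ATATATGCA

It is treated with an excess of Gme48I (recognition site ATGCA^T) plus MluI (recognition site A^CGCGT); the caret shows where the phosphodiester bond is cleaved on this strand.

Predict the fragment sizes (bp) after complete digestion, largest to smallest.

Gme48I sites (ATGCAT) start at positions 26, 125, 167.
Gme48I cuts after base 5 of each site (before the last base), so after positions 30, 129, 171.
MluI sites (ACGCGT) start at positions 99, 107, 132.
MluI cuts after the first base of each site, so after positions 99, 107, 132.
Combined cut positions: 30, 99, 107, 129, 132, 171.
Circular molecule, 6 cuts → 6 fragments:
  31–99 → 69 bp
  100–107 → 8 bp
  108–129 → 22 bp
  130–132 → 3 bp
  133–171 → 39 bp
  172–179 then 1–30 → 8 + 30 = 38 bp
Sorted largest to smallest: 69, 39, 38, 22, 8, 3 bp.

69, 39, 38, 22, 8, 3 bp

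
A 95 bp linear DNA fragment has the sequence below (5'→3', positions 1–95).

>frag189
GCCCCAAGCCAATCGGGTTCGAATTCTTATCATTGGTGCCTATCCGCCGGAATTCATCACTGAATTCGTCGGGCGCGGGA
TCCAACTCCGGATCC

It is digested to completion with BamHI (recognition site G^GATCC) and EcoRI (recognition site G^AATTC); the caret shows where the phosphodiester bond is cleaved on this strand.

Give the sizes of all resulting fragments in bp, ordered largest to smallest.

29, 21, 16, 12, 12, 5 bp

BamHI sites (GGATCC) start at positions 78, 90.
BamHI cuts after the first base of each site, so after positions 78, 90.
EcoRI sites (GAATTC) start at positions 21, 50, 62.
EcoRI cuts after the first base of each site, so after positions 21, 50, 62.
Combined cut positions: 21, 50, 62, 78, 90.
Linear molecule, 5 cuts → 6 fragments:
  1–21 → 21 bp
  22–50 → 29 bp
  51–62 → 12 bp
  63–78 → 16 bp
  79–90 → 12 bp
  91–95 → 5 bp
Sorted largest to smallest: 29, 21, 16, 12, 12, 5 bp.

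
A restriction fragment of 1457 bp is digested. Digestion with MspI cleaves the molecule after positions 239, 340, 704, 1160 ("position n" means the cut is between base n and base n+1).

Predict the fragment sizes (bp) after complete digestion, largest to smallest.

Linear molecule, 4 cuts → 5 fragments:
  239 − 0 = 239 bp
  340 − 239 = 101 bp
  704 − 340 = 364 bp
  1160 − 704 = 456 bp
  1457 − 1160 = 297 bp
Sorted largest to smallest: 456, 364, 297, 239, 101 bp.

456, 364, 297, 239, 101 bp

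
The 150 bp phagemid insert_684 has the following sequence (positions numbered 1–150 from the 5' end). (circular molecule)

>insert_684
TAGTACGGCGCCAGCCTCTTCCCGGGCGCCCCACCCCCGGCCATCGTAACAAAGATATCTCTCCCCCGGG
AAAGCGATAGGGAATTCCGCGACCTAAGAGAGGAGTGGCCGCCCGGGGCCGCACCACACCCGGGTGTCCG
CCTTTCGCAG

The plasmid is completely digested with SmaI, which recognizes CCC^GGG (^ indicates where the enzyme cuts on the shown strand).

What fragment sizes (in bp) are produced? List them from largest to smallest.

47, 44, 42, 17 bp

SmaI sites (CCCGGG) start at positions 21, 65, 112, 129.
SmaI cuts after base 3 of each site, so after positions 23, 67, 114, 131.
Circular molecule, 4 cuts → 4 fragments:
  24–67 → 44 bp
  68–114 → 47 bp
  115–131 → 17 bp
  132–150 then 1–23 → 19 + 23 = 42 bp
Sorted largest to smallest: 47, 44, 42, 17 bp.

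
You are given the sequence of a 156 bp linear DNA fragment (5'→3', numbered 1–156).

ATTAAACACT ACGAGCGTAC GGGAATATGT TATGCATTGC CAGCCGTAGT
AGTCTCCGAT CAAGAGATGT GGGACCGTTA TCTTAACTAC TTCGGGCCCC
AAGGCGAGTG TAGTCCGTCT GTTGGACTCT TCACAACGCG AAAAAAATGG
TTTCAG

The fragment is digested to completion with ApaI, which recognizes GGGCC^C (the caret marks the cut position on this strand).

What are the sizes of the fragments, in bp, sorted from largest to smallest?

The ApaI site (GGGCCC) starts at position 94.
ApaI cuts after base 5 of each site (before the last base), so after position 98.
Linear molecule, 1 cut → 2 fragments:
  1–98 → 98 bp
  99–156 → 58 bp
Sorted largest to smallest: 98, 58 bp.

98, 58 bp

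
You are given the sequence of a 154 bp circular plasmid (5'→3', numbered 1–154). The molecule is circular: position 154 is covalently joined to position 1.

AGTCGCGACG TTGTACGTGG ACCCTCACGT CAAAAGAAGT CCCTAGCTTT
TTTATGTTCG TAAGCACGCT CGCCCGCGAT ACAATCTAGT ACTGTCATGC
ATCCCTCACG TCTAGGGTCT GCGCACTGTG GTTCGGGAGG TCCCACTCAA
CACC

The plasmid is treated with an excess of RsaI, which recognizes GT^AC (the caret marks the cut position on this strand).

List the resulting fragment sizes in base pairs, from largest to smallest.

RsaI sites (GTAC) start at positions 13, 89.
RsaI cuts after base 2 of each site, so after positions 14, 90.
Circular molecule, 2 cuts → 2 fragments:
  15–90 → 76 bp
  91–154 then 1–14 → 64 + 14 = 78 bp
Sorted largest to smallest: 78, 76 bp.

78, 76 bp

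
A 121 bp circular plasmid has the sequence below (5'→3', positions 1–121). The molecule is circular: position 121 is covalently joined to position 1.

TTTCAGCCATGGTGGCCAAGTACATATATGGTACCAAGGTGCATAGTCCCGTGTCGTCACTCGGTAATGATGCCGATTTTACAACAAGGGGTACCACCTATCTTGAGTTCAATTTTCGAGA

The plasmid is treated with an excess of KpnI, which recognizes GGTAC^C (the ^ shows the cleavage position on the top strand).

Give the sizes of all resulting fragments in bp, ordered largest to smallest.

KpnI sites (GGTACC) start at positions 30, 90.
KpnI cuts after base 5 of each site (before the last base), so after positions 34, 94.
Circular molecule, 2 cuts → 2 fragments:
  35–94 → 60 bp
  95–121 then 1–34 → 27 + 34 = 61 bp
Sorted largest to smallest: 61, 60 bp.

61, 60 bp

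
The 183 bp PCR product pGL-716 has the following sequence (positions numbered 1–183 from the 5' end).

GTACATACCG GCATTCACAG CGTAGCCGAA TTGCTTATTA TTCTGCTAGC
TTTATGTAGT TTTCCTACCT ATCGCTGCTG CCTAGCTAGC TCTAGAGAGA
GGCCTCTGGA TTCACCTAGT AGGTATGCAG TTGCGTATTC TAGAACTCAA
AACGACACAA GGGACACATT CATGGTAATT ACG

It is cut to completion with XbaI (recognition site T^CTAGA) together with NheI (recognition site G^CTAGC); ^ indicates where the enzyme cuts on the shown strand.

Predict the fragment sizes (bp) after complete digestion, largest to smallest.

48, 45, 44, 40, 6 bp

XbaI sites (TCTAGA) start at positions 91, 139.
XbaI cuts after the first base of each site, so after positions 91, 139.
NheI sites (GCTAGC) start at positions 45, 85.
NheI cuts after the first base of each site, so after positions 45, 85.
Combined cut positions: 45, 85, 91, 139.
Linear molecule, 4 cuts → 5 fragments:
  1–45 → 45 bp
  46–85 → 40 bp
  86–91 → 6 bp
  92–139 → 48 bp
  140–183 → 44 bp
Sorted largest to smallest: 48, 45, 44, 40, 6 bp.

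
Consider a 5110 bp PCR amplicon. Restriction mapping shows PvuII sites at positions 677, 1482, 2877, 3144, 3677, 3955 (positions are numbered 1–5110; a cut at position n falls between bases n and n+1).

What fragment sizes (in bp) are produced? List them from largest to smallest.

1395, 1155, 805, 677, 533, 278, 267 bp

Linear molecule, 6 cuts → 7 fragments:
  677 − 0 = 677 bp
  1482 − 677 = 805 bp
  2877 − 1482 = 1395 bp
  3144 − 2877 = 267 bp
  3677 − 3144 = 533 bp
  3955 − 3677 = 278 bp
  5110 − 3955 = 1155 bp
Sorted largest to smallest: 1395, 1155, 805, 677, 533, 278, 267 bp.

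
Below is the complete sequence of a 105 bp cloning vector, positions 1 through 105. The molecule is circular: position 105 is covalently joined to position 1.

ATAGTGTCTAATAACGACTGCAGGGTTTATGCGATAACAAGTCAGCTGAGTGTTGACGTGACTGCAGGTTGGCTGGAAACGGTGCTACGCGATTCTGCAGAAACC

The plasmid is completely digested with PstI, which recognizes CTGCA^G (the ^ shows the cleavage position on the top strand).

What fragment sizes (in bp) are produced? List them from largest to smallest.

44, 33, 28 bp

PstI sites (CTGCAG) start at positions 18, 62, 95.
PstI cuts after base 5 of each site (before the last base), so after positions 22, 66, 99.
Circular molecule, 3 cuts → 3 fragments:
  23–66 → 44 bp
  67–99 → 33 bp
  100–105 then 1–22 → 6 + 22 = 28 bp
Sorted largest to smallest: 44, 33, 28 bp.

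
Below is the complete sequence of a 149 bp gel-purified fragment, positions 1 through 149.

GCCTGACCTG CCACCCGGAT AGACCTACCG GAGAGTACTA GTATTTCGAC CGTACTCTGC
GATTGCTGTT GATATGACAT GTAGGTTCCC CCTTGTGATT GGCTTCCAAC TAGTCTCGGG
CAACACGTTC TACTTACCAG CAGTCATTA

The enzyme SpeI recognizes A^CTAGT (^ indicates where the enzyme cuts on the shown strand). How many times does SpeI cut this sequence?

ACTAGT occurs starting at positions 37, 109.
SpeI cuts at 2 sites.

2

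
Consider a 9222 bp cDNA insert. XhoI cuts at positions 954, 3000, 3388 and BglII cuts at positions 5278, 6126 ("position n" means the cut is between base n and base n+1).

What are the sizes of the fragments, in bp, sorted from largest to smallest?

Combined cut positions (sorted): 954, 3000, 3388, 5278, 6126.
Linear molecule, 5 cuts → 6 fragments:
  954 − 0 = 954 bp
  3000 − 954 = 2046 bp
  3388 − 3000 = 388 bp
  5278 − 3388 = 1890 bp
  6126 − 5278 = 848 bp
  9222 − 6126 = 3096 bp
Sorted largest to smallest: 3096, 2046, 1890, 954, 848, 388 bp.

3096, 2046, 1890, 954, 848, 388 bp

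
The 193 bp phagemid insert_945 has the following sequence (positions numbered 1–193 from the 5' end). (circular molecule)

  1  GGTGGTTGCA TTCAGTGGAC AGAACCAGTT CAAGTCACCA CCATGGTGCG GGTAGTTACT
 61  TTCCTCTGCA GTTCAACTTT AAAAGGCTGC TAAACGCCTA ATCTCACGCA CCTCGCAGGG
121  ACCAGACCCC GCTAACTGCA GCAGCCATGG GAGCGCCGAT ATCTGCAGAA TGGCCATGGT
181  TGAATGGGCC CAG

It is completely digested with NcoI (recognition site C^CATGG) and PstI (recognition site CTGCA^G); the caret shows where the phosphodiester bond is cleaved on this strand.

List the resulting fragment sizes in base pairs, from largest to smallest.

70, 60, 29, 22, 7, 5 bp

NcoI sites (CCATGG) start at positions 41, 145, 174.
NcoI cuts after the first base of each site, so after positions 41, 145, 174.
PstI sites (CTGCAG) start at positions 66, 136, 163.
PstI cuts after base 5 of each site (before the last base), so after positions 70, 140, 167.
Combined cut positions: 41, 70, 140, 145, 167, 174.
Circular molecule, 6 cuts → 6 fragments:
  42–70 → 29 bp
  71–140 → 70 bp
  141–145 → 5 bp
  146–167 → 22 bp
  168–174 → 7 bp
  175–193 then 1–41 → 19 + 41 = 60 bp
Sorted largest to smallest: 70, 60, 29, 22, 7, 5 bp.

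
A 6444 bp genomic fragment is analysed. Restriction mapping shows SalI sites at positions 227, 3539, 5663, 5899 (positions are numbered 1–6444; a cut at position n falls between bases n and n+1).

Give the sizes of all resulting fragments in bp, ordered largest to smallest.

3312, 2124, 545, 236, 227 bp

Linear molecule, 4 cuts → 5 fragments:
  227 − 0 = 227 bp
  3539 − 227 = 3312 bp
  5663 − 3539 = 2124 bp
  5899 − 5663 = 236 bp
  6444 − 5899 = 545 bp
Sorted largest to smallest: 3312, 2124, 545, 236, 227 bp.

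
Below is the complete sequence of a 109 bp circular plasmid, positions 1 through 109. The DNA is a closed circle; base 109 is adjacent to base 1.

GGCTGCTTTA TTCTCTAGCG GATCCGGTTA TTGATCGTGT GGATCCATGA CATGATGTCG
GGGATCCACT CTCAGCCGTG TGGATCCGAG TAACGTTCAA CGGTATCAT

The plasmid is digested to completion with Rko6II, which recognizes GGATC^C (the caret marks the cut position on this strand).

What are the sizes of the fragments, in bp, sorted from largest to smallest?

47, 21, 21, 20 bp

Rko6II sites (GGATCC) start at positions 20, 41, 62, 82.
Rko6II cuts after base 5 of each site (before the last base), so after positions 24, 45, 66, 86.
Circular molecule, 4 cuts → 4 fragments:
  25–45 → 21 bp
  46–66 → 21 bp
  67–86 → 20 bp
  87–109 then 1–24 → 23 + 24 = 47 bp
Sorted largest to smallest: 47, 21, 21, 20 bp.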